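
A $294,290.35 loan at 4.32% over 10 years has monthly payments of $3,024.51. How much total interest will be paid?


Total paid over the life of the loan = PMT × n.
Total paid = $3,024.51 × 120 = $362,941.20
Total interest = total paid − principal = $362,941.20 − $294,290.35 = $68,650.85

Total interest = (PMT × n) - PV = $68,650.85


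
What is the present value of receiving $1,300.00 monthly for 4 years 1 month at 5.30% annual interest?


Present value of an ordinary annuity: PV = PMT × (1 − (1 + r)^(−n)) / r
Monthly rate r = 0.053/12 ≈ 0.00441667, n = 49
PV = $1,300.00 × (1 − (1 + 0.053/12)^(−49)) / (0.053/12)
PV = $1,300.00 × 43.973541
PV = $57,165.60

PV = PMT × (1-(1+r)^(-n))/r = $57,165.60


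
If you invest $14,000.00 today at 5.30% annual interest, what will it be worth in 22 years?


Future value formula: FV = PV × (1 + r)^t
FV = $14,000.00 × (1 + 0.053)^22
FV = $14,000.00 × 3.114757
FV = $43,606.60

FV = PV × (1 + r)^t = $43,606.60


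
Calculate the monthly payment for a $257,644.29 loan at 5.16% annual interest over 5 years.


Loan payment formula: PMT = PV × r / (1 − (1 + r)^(−n))
Monthly rate r = 0.0516/12 = 0.0043, n = 60 months
Denominator: 1 − (1 + 0.0516/12)^(−60) = 0.2269773
PMT = $257,644.29 × (0.0516/12) / 0.2269773
PMT = $4,880.97 per month

PMT = PV × r / (1-(1+r)^(-n)) = $4,880.97/month


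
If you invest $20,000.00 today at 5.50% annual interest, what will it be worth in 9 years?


Future value formula: FV = PV × (1 + r)^t
FV = $20,000.00 × (1 + 0.055)^9
FV = $20,000.00 × 1.6190943
FV = $32,381.89

FV = PV × (1 + r)^t = $32,381.89


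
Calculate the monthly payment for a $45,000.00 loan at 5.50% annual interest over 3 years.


Loan payment formula: PMT = PV × r / (1 − (1 + r)^(−n))
Monthly rate r = 0.055/12 ≈ 0.00458333, n = 36 months
Denominator: 1 − (1 + 0.055/12)^(−36) = 0.1517866
PMT = $45,000.00 × (0.055/12) / 0.1517866
PMT = $1,358.82 per month

PMT = PV × r / (1-(1+r)^(-n)) = $1,358.82/month


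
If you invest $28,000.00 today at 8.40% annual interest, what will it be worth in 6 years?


Future value formula: FV = PV × (1 + r)^t
FV = $28,000.00 × (1 + 0.084)^6
FV = $28,000.00 × 1.6224663
FV = $45,429.06

FV = PV × (1 + r)^t = $45,429.06


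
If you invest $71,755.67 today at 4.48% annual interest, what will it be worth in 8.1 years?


Future value formula: FV = PV × (1 + r)^t
FV = $71,755.67 × (1 + 0.0448)^8.1
FV = $71,755.67 × 1.42616124
FV = $102,335.16

FV = PV × (1 + r)^t = $102,335.16


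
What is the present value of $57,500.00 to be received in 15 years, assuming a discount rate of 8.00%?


Present value formula: PV = FV / (1 + r)^t
PV = $57,500.00 / (1 + 0.08)^15
PV = $57,500.00 / 3.172169
PV = $18,126.40

PV = FV / (1 + r)^t = $18,126.40


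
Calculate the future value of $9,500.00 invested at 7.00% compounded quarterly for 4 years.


Compound interest formula: A = P(1 + r/n)^(nt)
A = $9,500.00 × (1 + 0.07/4)^(4 × 4)
Growth factor: (1 + 0.07/4)^16 = 1.319929
A = $9,500.00 × 1.319929
A = $12,539.33

A = P(1 + r/n)^(nt) = $12,539.33


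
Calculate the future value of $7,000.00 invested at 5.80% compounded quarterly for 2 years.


Compound interest formula: A = P(1 + r/n)^(nt)
A = $7,000.00 × (1 + 0.058/4)^(4 × 2)
Growth factor: (1 + 0.058/4)^8 = 1.122061
A = $7,000.00 × 1.122061
A = $7,854.43

A = P(1 + r/n)^(nt) = $7,854.43


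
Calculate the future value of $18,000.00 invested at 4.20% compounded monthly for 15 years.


Compound interest formula: A = P(1 + r/n)^(nt)
A = $18,000.00 × (1 + 0.042/12)^(12 × 15)
Growth factor: (1 + 0.042/12)^180 = 1.8755465
A = $18,000.00 × 1.8755465
A = $33,759.84

A = P(1 + r/n)^(nt) = $33,759.84


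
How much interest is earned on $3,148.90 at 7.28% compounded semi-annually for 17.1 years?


Compound interest earned = final amount − principal.
A = P(1 + r/n)^(nt) = $3,148.90 × (1 + 0.0728/2)^(2 × 17.1) = $10,695.38
Interest = A − P = $10,695.38 − $3,148.90 = $7,546.48

Interest = A - P = $7,546.48


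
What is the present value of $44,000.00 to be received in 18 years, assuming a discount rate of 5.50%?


Present value formula: PV = FV / (1 + r)^t
PV = $44,000.00 / (1 + 0.055)^18
PV = $44,000.00 / 2.621466
PV = $16,784.50

PV = FV / (1 + r)^t = $16,784.50


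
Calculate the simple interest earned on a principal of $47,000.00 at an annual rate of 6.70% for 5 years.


Simple interest formula: I = P × r × t
I = $47,000.00 × 0.067 × 5
I = $15,745.00

I = P × r × t = $15,745.00


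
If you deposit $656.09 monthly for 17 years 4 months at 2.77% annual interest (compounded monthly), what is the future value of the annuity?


Future value of an ordinary annuity: FV = PMT × ((1 + r)^n − 1) / r
Monthly rate r = 0.0277/12 ≈ 0.00230833, n = 208
FV = $656.09 × ((1 + 0.0277/12)^208 − 1) / (0.0277/12)
FV = $656.09 × 266.597477
FV = $174,911.94

FV = PMT × ((1+r)^n - 1)/r = $174,911.94


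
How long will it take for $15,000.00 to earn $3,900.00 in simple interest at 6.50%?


Rearrange the simple interest formula for t:
I = P × r × t  ⇒  t = I / (P × r)
t = $3,900.00 / ($15,000.00 × 0.065)
t = 4

t = I/(P×r) = 4 years


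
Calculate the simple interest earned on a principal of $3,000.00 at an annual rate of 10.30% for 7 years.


Simple interest formula: I = P × r × t
I = $3,000.00 × 0.103 × 7
I = $2,163.00

I = P × r × t = $2,163.00


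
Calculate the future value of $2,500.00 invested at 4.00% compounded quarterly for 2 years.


Compound interest formula: A = P(1 + r/n)^(nt)
A = $2,500.00 × (1 + 0.04/4)^(4 × 2)
Growth factor: (1 + 0.04/4)^8 = 1.082857
A = $2,500.00 × 1.082857
A = $2,707.14

A = P(1 + r/n)^(nt) = $2,707.14


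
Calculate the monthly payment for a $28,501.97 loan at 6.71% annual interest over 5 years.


Loan payment formula: PMT = PV × r / (1 − (1 + r)^(−n))
Monthly rate r = 0.0671/12 ≈ 0.00559167, n = 60 months
Denominator: 1 − (1 + 0.0671/12)^(−60) = 0.284351
PMT = $28,501.97 × (0.0671/12) / 0.284351
PMT = $560.48 per month

PMT = PV × r / (1-(1+r)^(-n)) = $560.48/month


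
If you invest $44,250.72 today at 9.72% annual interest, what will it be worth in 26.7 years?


Future value formula: FV = PV × (1 + r)^t
FV = $44,250.72 × (1 + 0.0972)^26.7
FV = $44,250.72 × 11.9022983
FV = $526,685.27

FV = PV × (1 + r)^t = $526,685.27


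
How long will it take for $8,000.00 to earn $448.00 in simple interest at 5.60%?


Rearrange the simple interest formula for t:
I = P × r × t  ⇒  t = I / (P × r)
t = $448.00 / ($8,000.00 × 0.056)
t = 1

t = I/(P×r) = 1 year


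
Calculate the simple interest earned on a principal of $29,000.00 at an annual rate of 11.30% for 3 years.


Simple interest formula: I = P × r × t
I = $29,000.00 × 0.113 × 3
I = $9,831.00

I = P × r × t = $9,831.00


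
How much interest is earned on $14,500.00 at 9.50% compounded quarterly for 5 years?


Compound interest earned = final amount − principal.
A = P(1 + r/n)^(nt) = $14,500.00 × (1 + 0.095/4)^(4 × 5) = $23,187.09
Interest = A − P = $23,187.09 − $14,500.00 = $8,687.09

Interest = A - P = $8,687.09


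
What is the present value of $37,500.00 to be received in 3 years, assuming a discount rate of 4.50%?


Present value formula: PV = FV / (1 + r)^t
PV = $37,500.00 / (1 + 0.045)^3
PV = $37,500.00 / 1.1411661
PV = $32,861.12

PV = FV / (1 + r)^t = $32,861.12


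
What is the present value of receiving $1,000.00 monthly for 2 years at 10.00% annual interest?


Present value of an ordinary annuity: PV = PMT × (1 − (1 + r)^(−n)) / r
Monthly rate r = 0.1/12 ≈ 0.00833333, n = 24
PV = $1,000.00 × (1 − (1 + 0.1/12)^(−24)) / (0.1/12)
PV = $1,000.00 × 21.6708548
PV = $21,670.85

PV = PMT × (1-(1+r)^(-n))/r = $21,670.85


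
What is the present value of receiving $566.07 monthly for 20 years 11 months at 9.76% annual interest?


Present value of an ordinary annuity: PV = PMT × (1 − (1 + r)^(−n)) / r
Monthly rate r = 0.0976/12 ≈ 0.00813333, n = 251
PV = $566.07 × (1 − (1 + 0.0976/12)^(−251)) / (0.0976/12)
PV = $566.07 × 106.854752
PV = $60,487.27

PV = PMT × (1-(1+r)^(-n))/r = $60,487.27


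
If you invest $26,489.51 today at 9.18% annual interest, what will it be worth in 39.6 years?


Future value formula: FV = PV × (1 + r)^t
FV = $26,489.51 × (1 + 0.0918)^39.6
FV = $26,489.51 × 32.394133
FV = $858,104.71

FV = PV × (1 + r)^t = $858,104.71


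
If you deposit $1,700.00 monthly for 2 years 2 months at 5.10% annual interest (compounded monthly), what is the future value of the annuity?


Future value of an ordinary annuity: FV = PMT × ((1 + r)^n − 1) / r
Monthly rate r = 0.051/12 = 0.00425, n = 26
FV = $1,700.00 × ((1 + 0.051/12)^26 − 1) / (0.051/12)
FV = $1,700.00 × 27.429382
FV = $46,629.95

FV = PMT × ((1+r)^n - 1)/r = $46,629.95


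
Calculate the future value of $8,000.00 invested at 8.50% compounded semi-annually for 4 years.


Compound interest formula: A = P(1 + r/n)^(nt)
A = $8,000.00 × (1 + 0.085/2)^(2 × 4)
Growth factor: (1 + 0.085/2)^8 = 1.395110
A = $8,000.00 × 1.395110
A = $11,160.88

A = P(1 + r/n)^(nt) = $11,160.88


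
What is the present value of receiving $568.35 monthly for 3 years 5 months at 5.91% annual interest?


Present value of an ordinary annuity: PV = PMT × (1 − (1 + r)^(−n)) / r
Monthly rate r = 0.0591/12 = 0.004925, n = 41
PV = $568.35 × (1 − (1 + 0.0591/12)^(−41)) / (0.0591/12)
PV = $568.35 × 37.043390
PV = $21,053.61

PV = PMT × (1-(1+r)^(-n))/r = $21,053.61


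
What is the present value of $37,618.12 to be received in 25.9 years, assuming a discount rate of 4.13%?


Present value formula: PV = FV / (1 + r)^t
PV = $37,618.12 / (1 + 0.0413)^25.9
PV = $37,618.12 / 2.852430
PV = $13,188.10

PV = FV / (1 + r)^t = $13,188.10


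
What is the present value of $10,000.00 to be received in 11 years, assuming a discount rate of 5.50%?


Present value formula: PV = FV / (1 + r)^t
PV = $10,000.00 / (1 + 0.055)^11
PV = $10,000.00 / 1.802092
PV = $5,549.11

PV = FV / (1 + r)^t = $5,549.11


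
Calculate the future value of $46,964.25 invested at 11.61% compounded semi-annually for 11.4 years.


Compound interest formula: A = P(1 + r/n)^(nt)
A = $46,964.25 × (1 + 0.1161/2)^(2 × 11.4)
Growth factor: (1 + 0.1161/2)^22.8 = 3.6202717
A = $46,964.25 × 3.6202717
A = $170,023.35

A = P(1 + r/n)^(nt) = $170,023.35


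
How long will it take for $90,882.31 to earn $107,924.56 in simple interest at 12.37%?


Rearrange the simple interest formula for t:
I = P × r × t  ⇒  t = I / (P × r)
t = $107,924.56 / ($90,882.31 × 0.1237)
t = 9.6

t = I/(P×r) = 9.6 years


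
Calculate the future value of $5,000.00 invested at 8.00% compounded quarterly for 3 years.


Compound interest formula: A = P(1 + r/n)^(nt)
A = $5,000.00 × (1 + 0.08/4)^(4 × 3)
Growth factor: (1 + 0.08/4)^12 = 1.268242
A = $5,000.00 × 1.268242
A = $6,341.21

A = P(1 + r/n)^(nt) = $6,341.21


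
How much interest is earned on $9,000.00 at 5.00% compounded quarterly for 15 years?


Compound interest earned = final amount − principal.
A = P(1 + r/n)^(nt) = $9,000.00 × (1 + 0.05/4)^(4 × 15) = $18,964.63
Interest = A − P = $18,964.63 − $9,000.00 = $9,964.63

Interest = A - P = $9,964.63


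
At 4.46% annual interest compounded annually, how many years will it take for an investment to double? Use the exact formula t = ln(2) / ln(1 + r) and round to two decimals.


Doubling condition: (1 + r)^t = 2
Take ln of both sides: t × ln(1 + r) = ln(2)
t = ln(2) / ln(1 + r)
t = 0.693147 / 0.043634
t = 15.89

t = ln(2) / ln(1 + r) = 15.89 years


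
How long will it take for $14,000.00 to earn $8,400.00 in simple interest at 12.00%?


Rearrange the simple interest formula for t:
I = P × r × t  ⇒  t = I / (P × r)
t = $8,400.00 / ($14,000.00 × 0.12)
t = 5

t = I/(P×r) = 5 years


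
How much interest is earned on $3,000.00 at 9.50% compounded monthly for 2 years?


Compound interest earned = final amount − principal.
A = P(1 + r/n)^(nt) = $3,000.00 × (1 + 0.095/12)^(12 × 2) = $3,625.04
Interest = A − P = $3,625.04 − $3,000.00 = $625.04

Interest = A - P = $625.04


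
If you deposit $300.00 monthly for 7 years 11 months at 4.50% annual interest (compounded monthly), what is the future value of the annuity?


Future value of an ordinary annuity: FV = PMT × ((1 + r)^n − 1) / r
Monthly rate r = 0.045/12 = 0.00375, n = 95
FV = $300.00 × ((1 + 0.045/12)^95 − 1) / (0.045/12)
FV = $300.00 × 113.870228
FV = $34,161.07

FV = PMT × ((1+r)^n - 1)/r = $34,161.07


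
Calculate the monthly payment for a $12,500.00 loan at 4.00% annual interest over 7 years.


Loan payment formula: PMT = PV × r / (1 − (1 + r)^(−n))
Monthly rate r = 0.04/12 ≈ 0.00333333, n = 84 months
Denominator: 1 − (1 + 0.04/12)^(−84) = 0.243864
PMT = $12,500.00 × (0.04/12) / 0.243864
PMT = $170.86 per month

PMT = PV × r / (1-(1+r)^(-n)) = $170.86/month


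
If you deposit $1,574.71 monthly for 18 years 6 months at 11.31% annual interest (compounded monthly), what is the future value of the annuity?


Future value of an ordinary annuity: FV = PMT × ((1 + r)^n − 1) / r
Monthly rate r = 0.1131/12 = 0.009425, n = 222
FV = $1,574.71 × ((1 + 0.1131/12)^222 − 1) / (0.1131/12)
FV = $1,574.71 × 745.349279
FV = $1,173,708.96

FV = PMT × ((1+r)^n - 1)/r = $1,173,708.96


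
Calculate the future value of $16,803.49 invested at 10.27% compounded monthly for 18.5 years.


Compound interest formula: A = P(1 + r/n)^(nt)
A = $16,803.49 × (1 + 0.1027/12)^(12 × 18.5)
Growth factor: (1 + 0.1027/12)^222 = 6.631731
A = $16,803.49 × 6.631731
A = $111,436.23

A = P(1 + r/n)^(nt) = $111,436.23


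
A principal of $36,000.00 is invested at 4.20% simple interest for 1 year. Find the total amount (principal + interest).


Total amount formula: A = P(1 + rt) = P + P·r·t
Interest: I = P × r × t = $36,000.00 × 0.042 × 1 = $1,512.00
A = P + I = $36,000.00 + $1,512.00 = $37,512.00

A = P + I = P(1 + rt) = $37,512.00


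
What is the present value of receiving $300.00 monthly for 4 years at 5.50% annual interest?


Present value of an ordinary annuity: PV = PMT × (1 − (1 + r)^(−n)) / r
Monthly rate r = 0.055/12 ≈ 0.00458333, n = 48
PV = $300.00 × (1 − (1 + 0.055/12)^(−48)) / (0.055/12)
PV = $300.00 × 42.998777
PV = $12,899.63

PV = PMT × (1-(1+r)^(-n))/r = $12,899.63


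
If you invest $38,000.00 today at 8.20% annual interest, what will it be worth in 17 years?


Future value formula: FV = PV × (1 + r)^t
FV = $38,000.00 × (1 + 0.082)^17
FV = $38,000.00 × 3.8182418
FV = $145,093.19

FV = PV × (1 + r)^t = $145,093.19


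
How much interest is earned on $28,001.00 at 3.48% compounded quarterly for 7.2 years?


Compound interest earned = final amount − principal.
A = P(1 + r/n)^(nt) = $28,001.00 × (1 + 0.0348/4)^(4 × 7.2) = $35,935.17
Interest = A − P = $35,935.17 − $28,001.00 = $7,934.17

Interest = A - P = $7,934.17


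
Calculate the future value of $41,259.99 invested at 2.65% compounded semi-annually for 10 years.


Compound interest formula: A = P(1 + r/n)^(nt)
A = $41,259.99 × (1 + 0.0265/2)^(2 × 10)
Growth factor: (1 + 0.0265/2)^20 = 1.3011646
A = $41,259.99 × 1.3011646
A = $53,686.04

A = P(1 + r/n)^(nt) = $53,686.04


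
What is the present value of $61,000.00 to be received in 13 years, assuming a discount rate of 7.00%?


Present value formula: PV = FV / (1 + r)^t
PV = $61,000.00 / (1 + 0.07)^13
PV = $61,000.00 / 2.409845
PV = $25,312.83

PV = FV / (1 + r)^t = $25,312.83


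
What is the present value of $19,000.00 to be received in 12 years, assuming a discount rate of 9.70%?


Present value formula: PV = FV / (1 + r)^t
PV = $19,000.00 / (1 + 0.097)^12
PV = $19,000.00 / 3.037243
PV = $6,255.67

PV = FV / (1 + r)^t = $6,255.67


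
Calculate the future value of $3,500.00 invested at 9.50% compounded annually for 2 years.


Compound interest formula: A = P(1 + r/n)^(nt)
A = $3,500.00 × (1 + 0.095/1)^(1 × 2)
Growth factor: (1 + 0.095/1)^2 = 1.199025
A = $3,500.00 × 1.199025
A = $4,196.59

A = P(1 + r/n)^(nt) = $4,196.59


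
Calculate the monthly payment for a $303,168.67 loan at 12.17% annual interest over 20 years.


Loan payment formula: PMT = PV × r / (1 − (1 + r)^(−n))
Monthly rate r = 0.1217/12 ≈ 0.01014167, n = 240 months
Denominator: 1 − (1 + 0.1217/12)^(−240) = 0.911233
PMT = $303,168.67 × (0.1217/12) / 0.911233
PMT = $3,374.15 per month

PMT = PV × r / (1-(1+r)^(-n)) = $3,374.15/month


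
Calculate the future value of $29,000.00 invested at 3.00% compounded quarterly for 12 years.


Compound interest formula: A = P(1 + r/n)^(nt)
A = $29,000.00 × (1 + 0.03/4)^(4 × 12)
Growth factor: (1 + 0.03/4)^48 = 1.4314053
A = $29,000.00 × 1.4314053
A = $41,510.75

A = P(1 + r/n)^(nt) = $41,510.75


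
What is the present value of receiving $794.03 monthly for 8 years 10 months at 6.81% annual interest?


Present value of an ordinary annuity: PV = PMT × (1 − (1 + r)^(−n)) / r
Monthly rate r = 0.0681/12 = 0.005675, n = 106
PV = $794.03 × (1 − (1 + 0.0681/12)^(−106)) / (0.0681/12)
PV = $794.03 × 79.490005
PV = $63,117.45

PV = PMT × (1-(1+r)^(-n))/r = $63,117.45


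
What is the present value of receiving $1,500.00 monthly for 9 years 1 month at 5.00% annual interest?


Present value of an ordinary annuity: PV = PMT × (1 − (1 + r)^(−n)) / r
Monthly rate r = 0.05/12 ≈ 0.00416667, n = 109
PV = $1,500.00 × (1 − (1 + 0.05/12)^(−109)) / (0.05/12)
PV = $1,500.00 × 87.461684
PV = $131,192.53

PV = PMT × (1-(1+r)^(-n))/r = $131,192.53


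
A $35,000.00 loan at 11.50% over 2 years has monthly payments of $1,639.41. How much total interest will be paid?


Total paid over the life of the loan = PMT × n.
Total paid = $1,639.41 × 24 = $39,345.84
Total interest = total paid − principal = $39,345.84 − $35,000.00 = $4,345.84

Total interest = (PMT × n) - PV = $4,345.84


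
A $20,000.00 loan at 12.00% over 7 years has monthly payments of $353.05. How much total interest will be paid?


Total paid over the life of the loan = PMT × n.
Total paid = $353.05 × 84 = $29,656.20
Total interest = total paid − principal = $29,656.20 − $20,000.00 = $9,656.20

Total interest = (PMT × n) - PV = $9,656.20


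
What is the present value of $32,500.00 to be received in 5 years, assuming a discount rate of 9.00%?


Present value formula: PV = FV / (1 + r)^t
PV = $32,500.00 / (1 + 0.09)^5
PV = $32,500.00 / 1.538624
PV = $21,122.77

PV = FV / (1 + r)^t = $21,122.77


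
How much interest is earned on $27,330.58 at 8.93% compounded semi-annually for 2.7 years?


Compound interest earned = final amount − principal.
A = P(1 + r/n)^(nt) = $27,330.58 × (1 + 0.0893/2)^(2 × 2.7) = $34,601.20
Interest = A − P = $34,601.20 − $27,330.58 = $7,270.62

Interest = A - P = $7,270.62


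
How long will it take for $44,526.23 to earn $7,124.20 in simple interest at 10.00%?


Rearrange the simple interest formula for t:
I = P × r × t  ⇒  t = I / (P × r)
t = $7,124.20 / ($44,526.23 × 0.1)
t = 1.6

t = I/(P×r) = 1.6 years


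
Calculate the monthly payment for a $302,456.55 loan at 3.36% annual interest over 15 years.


Loan payment formula: PMT = PV × r / (1 − (1 + r)^(−n))
Monthly rate r = 0.0336/12 = 0.0028, n = 180 months
Denominator: 1 − (1 + 0.0336/12)^(−180) = 0.395465
PMT = $302,456.55 × (0.0336/12) / 0.395465
PMT = $2,141.47 per month

PMT = PV × r / (1-(1+r)^(-n)) = $2,141.47/month


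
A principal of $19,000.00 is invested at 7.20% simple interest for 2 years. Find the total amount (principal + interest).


Total amount formula: A = P(1 + rt) = P + P·r·t
Interest: I = P × r × t = $19,000.00 × 0.072 × 2 = $2,736.00
A = P + I = $19,000.00 + $2,736.00 = $21,736.00

A = P + I = P(1 + rt) = $21,736.00


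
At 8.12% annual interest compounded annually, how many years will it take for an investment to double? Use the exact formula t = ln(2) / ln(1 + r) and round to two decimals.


Doubling condition: (1 + r)^t = 2
Take ln of both sides: t × ln(1 + r) = ln(2)
t = ln(2) / ln(1 + r)
t = 0.693147 / 0.078072
t = 8.88

t = ln(2) / ln(1 + r) = 8.88 years


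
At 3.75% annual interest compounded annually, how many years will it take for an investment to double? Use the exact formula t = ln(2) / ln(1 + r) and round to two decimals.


Doubling condition: (1 + r)^t = 2
Take ln of both sides: t × ln(1 + r) = ln(2)
t = ln(2) / ln(1 + r)
t = 0.693147 / 0.036814
t = 18.83

t = ln(2) / ln(1 + r) = 18.83 years


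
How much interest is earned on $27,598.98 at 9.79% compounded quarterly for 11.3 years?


Compound interest earned = final amount − principal.
A = P(1 + r/n)^(nt) = $27,598.98 × (1 + 0.0979/4)^(4 × 11.3) = $82,329.36
Interest = A − P = $82,329.36 − $27,598.98 = $54,730.38

Interest = A - P = $54,730.38


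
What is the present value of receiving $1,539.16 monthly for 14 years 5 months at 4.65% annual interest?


Present value of an ordinary annuity: PV = PMT × (1 − (1 + r)^(−n)) / r
Monthly rate r = 0.0465/12 = 0.003875, n = 173
PV = $1,539.16 × (1 − (1 + 0.0465/12)^(−173)) / (0.0465/12)
PV = $1,539.16 × 125.889077
PV = $193,763.43

PV = PMT × (1-(1+r)^(-n))/r = $193,763.43


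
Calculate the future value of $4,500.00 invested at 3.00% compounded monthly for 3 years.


Compound interest formula: A = P(1 + r/n)^(nt)
A = $4,500.00 × (1 + 0.03/12)^(12 × 3)
Growth factor: (1 + 0.03/12)^36 = 1.094051
A = $4,500.00 × 1.094051
A = $4,923.23

A = P(1 + r/n)^(nt) = $4,923.23


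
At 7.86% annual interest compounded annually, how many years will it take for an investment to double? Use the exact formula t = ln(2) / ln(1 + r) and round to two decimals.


Doubling condition: (1 + r)^t = 2
Take ln of both sides: t × ln(1 + r) = ln(2)
t = ln(2) / ln(1 + r)
t = 0.693147 / 0.075664
t = 9.16

t = ln(2) / ln(1 + r) = 9.16 years


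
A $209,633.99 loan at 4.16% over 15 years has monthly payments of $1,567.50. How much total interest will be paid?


Total paid over the life of the loan = PMT × n.
Total paid = $1,567.50 × 180 = $282,150.00
Total interest = total paid − principal = $282,150.00 − $209,633.99 = $72,516.01

Total interest = (PMT × n) - PV = $72,516.01


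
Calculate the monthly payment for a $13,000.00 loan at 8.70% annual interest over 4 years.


Loan payment formula: PMT = PV × r / (1 − (1 + r)^(−n))
Monthly rate r = 0.087/12 = 0.00725, n = 48 months
Denominator: 1 − (1 + 0.087/12)^(−48) = 0.293014
PMT = $13,000.00 × (0.087/12) / 0.293014
PMT = $321.66 per month

PMT = PV × r / (1-(1+r)^(-n)) = $321.66/month


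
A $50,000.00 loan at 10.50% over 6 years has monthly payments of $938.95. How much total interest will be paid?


Total paid over the life of the loan = PMT × n.
Total paid = $938.95 × 72 = $67,604.40
Total interest = total paid − principal = $67,604.40 − $50,000.00 = $17,604.40

Total interest = (PMT × n) - PV = $17,604.40


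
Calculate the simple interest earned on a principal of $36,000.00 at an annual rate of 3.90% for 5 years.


Simple interest formula: I = P × r × t
I = $36,000.00 × 0.039 × 5
I = $7,020.00

I = P × r × t = $7,020.00


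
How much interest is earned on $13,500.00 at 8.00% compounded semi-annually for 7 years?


Compound interest earned = final amount − principal.
A = P(1 + r/n)^(nt) = $13,500.00 × (1 + 0.08/2)^(2 × 7) = $23,377.63
Interest = A − P = $23,377.63 − $13,500.00 = $9,877.63

Interest = A - P = $9,877.63


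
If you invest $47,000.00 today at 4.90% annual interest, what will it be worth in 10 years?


Future value formula: FV = PV × (1 + r)^t
FV = $47,000.00 × (1 + 0.049)^10
FV = $47,000.00 × 1.6134477
FV = $75,832.04

FV = PV × (1 + r)^t = $75,832.04


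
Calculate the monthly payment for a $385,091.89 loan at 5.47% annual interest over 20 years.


Loan payment formula: PMT = PV × r / (1 − (1 + r)^(−n))
Monthly rate r = 0.0547/12 ≈ 0.00455833, n = 240 months
Denominator: 1 − (1 + 0.0547/12)^(−240) = 0.664292
PMT = $385,091.89 × (0.0547/12) / 0.664292
PMT = $2,642.48 per month

PMT = PV × r / (1-(1+r)^(-n)) = $2,642.48/month


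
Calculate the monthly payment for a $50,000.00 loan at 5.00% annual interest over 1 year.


Loan payment formula: PMT = PV × r / (1 − (1 + r)^(−n))
Monthly rate r = 0.05/12 ≈ 0.00416667, n = 12 months
Denominator: 1 − (1 + 0.05/12)^(−12) = 0.0486718
PMT = $50,000.00 × (0.05/12) / 0.0486718
PMT = $4,280.37 per month

PMT = PV × r / (1-(1+r)^(-n)) = $4,280.37/month


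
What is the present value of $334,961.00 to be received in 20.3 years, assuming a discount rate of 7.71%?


Present value formula: PV = FV / (1 + r)^t
PV = $334,961.00 / (1 + 0.0771)^20.3
PV = $334,961.00 / 4.51645124
PV = $74,164.64

PV = FV / (1 + r)^t = $74,164.64


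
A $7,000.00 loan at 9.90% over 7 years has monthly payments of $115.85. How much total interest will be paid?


Total paid over the life of the loan = PMT × n.
Total paid = $115.85 × 84 = $9,731.40
Total interest = total paid − principal = $9,731.40 − $7,000.00 = $2,731.40

Total interest = (PMT × n) - PV = $2,731.40


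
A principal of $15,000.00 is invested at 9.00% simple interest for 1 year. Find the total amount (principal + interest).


Total amount formula: A = P(1 + rt) = P + P·r·t
Interest: I = P × r × t = $15,000.00 × 0.09 × 1 = $1,350.00
A = P + I = $15,000.00 + $1,350.00 = $16,350.00

A = P + I = P(1 + rt) = $16,350.00


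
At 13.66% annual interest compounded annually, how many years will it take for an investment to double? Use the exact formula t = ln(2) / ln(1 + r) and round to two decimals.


Doubling condition: (1 + r)^t = 2
Take ln of both sides: t × ln(1 + r) = ln(2)
t = ln(2) / ln(1 + r)
t = 0.693147 / 0.128041
t = 5.41

t = ln(2) / ln(1 + r) = 5.41 years


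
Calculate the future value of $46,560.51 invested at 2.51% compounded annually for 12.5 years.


Compound interest formula: A = P(1 + r/n)^(nt)
A = $46,560.51 × (1 + 0.0251/1)^(1 × 12.5)
Growth factor: (1 + 0.0251/1)^12.5 = 1.3632576
A = $46,560.51 × 1.3632576
A = $63,473.97

A = P(1 + r/n)^(nt) = $63,473.97


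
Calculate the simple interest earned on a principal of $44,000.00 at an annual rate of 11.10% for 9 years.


Simple interest formula: I = P × r × t
I = $44,000.00 × 0.111 × 9
I = $43,956.00

I = P × r × t = $43,956.00


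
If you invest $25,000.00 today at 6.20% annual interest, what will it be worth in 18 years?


Future value formula: FV = PV × (1 + r)^t
FV = $25,000.00 × (1 + 0.062)^18
FV = $25,000.00 × 2.95284942
FV = $73,821.24

FV = PV × (1 + r)^t = $73,821.24


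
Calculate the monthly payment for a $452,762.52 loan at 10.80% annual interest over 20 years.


Loan payment formula: PMT = PV × r / (1 − (1 + r)^(−n))
Monthly rate r = 0.108/12 = 0.009, n = 240 months
Denominator: 1 − (1 + 0.108/12)^(−240) = 0.883555
PMT = $452,762.52 × (0.108/12) / 0.883555
PMT = $4,611.89 per month

PMT = PV × r / (1-(1+r)^(-n)) = $4,611.89/month


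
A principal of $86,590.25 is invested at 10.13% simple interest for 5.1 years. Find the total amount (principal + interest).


Total amount formula: A = P(1 + rt) = P + P·r·t
Interest: I = P × r × t = $86,590.25 × 0.1013 × 5.1 = $44,735.12
A = P + I = $86,590.25 + $44,735.12 = $131,325.37

A = P + I = P(1 + rt) = $131,325.37


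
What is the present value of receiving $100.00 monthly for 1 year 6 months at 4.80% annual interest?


Present value of an ordinary annuity: PV = PMT × (1 − (1 + r)^(−n)) / r
Monthly rate r = 0.048/12 = 0.004, n = 18
PV = $100.00 × (1 − (1 + 0.048/12)^(−18)) / (0.048/12)
PV = $100.00 × 17.333864
PV = $1,733.39

PV = PMT × (1-(1+r)^(-n))/r = $1,733.39


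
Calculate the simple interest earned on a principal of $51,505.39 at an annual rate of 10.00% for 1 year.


Simple interest formula: I = P × r × t
I = $51,505.39 × 0.1 × 1
I = $5,150.54

I = P × r × t = $5,150.54


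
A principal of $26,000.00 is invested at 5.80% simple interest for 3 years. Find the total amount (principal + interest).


Total amount formula: A = P(1 + rt) = P + P·r·t
Interest: I = P × r × t = $26,000.00 × 0.058 × 3 = $4,524.00
A = P + I = $26,000.00 + $4,524.00 = $30,524.00

A = P + I = P(1 + rt) = $30,524.00


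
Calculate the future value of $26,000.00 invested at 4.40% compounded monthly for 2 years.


Compound interest formula: A = P(1 + r/n)^(nt)
A = $26,000.00 × (1 + 0.044/12)^(12 × 2)
Growth factor: (1 + 0.044/12)^24 = 1.0918124
A = $26,000.00 × 1.0918124
A = $28,387.12

A = P(1 + r/n)^(nt) = $28,387.12


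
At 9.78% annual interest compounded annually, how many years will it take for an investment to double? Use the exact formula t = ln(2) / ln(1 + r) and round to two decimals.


Doubling condition: (1 + r)^t = 2
Take ln of both sides: t × ln(1 + r) = ln(2)
t = ln(2) / ln(1 + r)
t = 0.693147 / 0.093308
t = 7.43

t = ln(2) / ln(1 + r) = 7.43 years


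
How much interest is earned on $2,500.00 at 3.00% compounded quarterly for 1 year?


Compound interest earned = final amount − principal.
A = P(1 + r/n)^(nt) = $2,500.00 × (1 + 0.03/4)^(4 × 1) = $2,575.85
Interest = A − P = $2,575.85 − $2,500.00 = $75.85

Interest = A - P = $75.85


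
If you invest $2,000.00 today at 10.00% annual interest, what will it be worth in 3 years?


Future value formula: FV = PV × (1 + r)^t
FV = $2,000.00 × (1 + 0.1)^3
FV = $2,000.00 × 1.331000
FV = $2,662.00

FV = PV × (1 + r)^t = $2,662.00


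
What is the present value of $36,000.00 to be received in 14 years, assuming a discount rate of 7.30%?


Present value formula: PV = FV / (1 + r)^t
PV = $36,000.00 / (1 + 0.073)^14
PV = $36,000.00 / 2.681613
PV = $13,424.76

PV = FV / (1 + r)^t = $13,424.76


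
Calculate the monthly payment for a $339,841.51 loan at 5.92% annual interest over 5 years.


Loan payment formula: PMT = PV × r / (1 − (1 + r)^(−n))
Monthly rate r = 0.0592/12 ≈ 0.00493333, n = 60 months
Denominator: 1 − (1 + 0.0592/12)^(−60) = 0.2556711
PMT = $339,841.51 × (0.0592/12) / 0.2556711
PMT = $6,557.45 per month

PMT = PV × r / (1-(1+r)^(-n)) = $6,557.45/month


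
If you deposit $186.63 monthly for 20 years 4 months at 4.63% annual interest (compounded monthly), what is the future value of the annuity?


Future value of an ordinary annuity: FV = PMT × ((1 + r)^n − 1) / r
Monthly rate r = 0.0463/12 ≈ 0.00385833, n = 244
FV = $186.63 × ((1 + 0.0463/12)^244 − 1) / (0.0463/12)
FV = $186.63 × 404.063959
FV = $75,410.46

FV = PMT × ((1+r)^n - 1)/r = $75,410.46


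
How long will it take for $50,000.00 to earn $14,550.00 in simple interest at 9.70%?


Rearrange the simple interest formula for t:
I = P × r × t  ⇒  t = I / (P × r)
t = $14,550.00 / ($50,000.00 × 0.097)
t = 3

t = I/(P×r) = 3 years


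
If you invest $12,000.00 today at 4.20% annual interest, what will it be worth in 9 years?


Future value formula: FV = PV × (1 + r)^t
FV = $12,000.00 × (1 + 0.042)^9
FV = $12,000.00 × 1.4481364
FV = $17,377.64

FV = PV × (1 + r)^t = $17,377.64


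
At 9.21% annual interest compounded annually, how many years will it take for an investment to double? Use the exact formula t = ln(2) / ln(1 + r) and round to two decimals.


Doubling condition: (1 + r)^t = 2
Take ln of both sides: t × ln(1 + r) = ln(2)
t = ln(2) / ln(1 + r)
t = 0.693147 / 0.088102
t = 7.87

t = ln(2) / ln(1 + r) = 7.87 years


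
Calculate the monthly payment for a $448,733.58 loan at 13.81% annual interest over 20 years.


Loan payment formula: PMT = PV × r / (1 − (1 + r)^(−n))
Monthly rate r = 0.1381/12 ≈ 0.01150833, n = 240 months
Denominator: 1 − (1 + 0.1381/12)^(−240) = 0.935831
PMT = $448,733.58 × (0.1381/12) / 0.935831
PMT = $5,518.28 per month

PMT = PV × r / (1-(1+r)^(-n)) = $5,518.28/month


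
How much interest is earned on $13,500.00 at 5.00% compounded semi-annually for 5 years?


Compound interest earned = final amount − principal.
A = P(1 + r/n)^(nt) = $13,500.00 × (1 + 0.05/2)^(2 × 5) = $17,281.14
Interest = A − P = $17,281.14 − $13,500.00 = $3,781.14

Interest = A - P = $3,781.14


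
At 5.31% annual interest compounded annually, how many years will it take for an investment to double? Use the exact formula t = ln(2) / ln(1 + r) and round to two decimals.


Doubling condition: (1 + r)^t = 2
Take ln of both sides: t × ln(1 + r) = ln(2)
t = ln(2) / ln(1 + r)
t = 0.693147 / 0.051738
t = 13.40

t = ln(2) / ln(1 + r) = 13.40 years


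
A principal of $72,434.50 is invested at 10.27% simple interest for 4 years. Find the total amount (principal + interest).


Total amount formula: A = P(1 + rt) = P + P·r·t
Interest: I = P × r × t = $72,434.50 × 0.1027 × 4 = $29,756.09
A = P + I = $72,434.50 + $29,756.09 = $102,190.59

A = P + I = P(1 + rt) = $102,190.59


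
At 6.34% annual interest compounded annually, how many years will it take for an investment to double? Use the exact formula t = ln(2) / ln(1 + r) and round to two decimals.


Doubling condition: (1 + r)^t = 2
Take ln of both sides: t × ln(1 + r) = ln(2)
t = ln(2) / ln(1 + r)
t = 0.693147 / 0.061471
t = 11.28

t = ln(2) / ln(1 + r) = 11.28 years


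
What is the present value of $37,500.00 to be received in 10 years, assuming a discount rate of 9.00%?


Present value formula: PV = FV / (1 + r)^t
PV = $37,500.00 / (1 + 0.09)^10
PV = $37,500.00 / 2.3673637
PV = $15,840.41

PV = FV / (1 + r)^t = $15,840.41


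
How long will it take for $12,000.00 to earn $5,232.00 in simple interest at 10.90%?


Rearrange the simple interest formula for t:
I = P × r × t  ⇒  t = I / (P × r)
t = $5,232.00 / ($12,000.00 × 0.109)
t = 4

t = I/(P×r) = 4 years


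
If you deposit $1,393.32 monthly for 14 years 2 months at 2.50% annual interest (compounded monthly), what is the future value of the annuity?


Future value of an ordinary annuity: FV = PMT × ((1 + r)^n − 1) / r
Monthly rate r = 0.025/12 ≈ 0.00208333, n = 170
FV = $1,393.32 × ((1 + 0.025/12)^170 − 1) / (0.025/12)
FV = $1,393.32 × 203.744533
FV = $283,881.33

FV = PMT × ((1+r)^n - 1)/r = $283,881.33


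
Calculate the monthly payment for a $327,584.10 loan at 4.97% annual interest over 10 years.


Loan payment formula: PMT = PV × r / (1 − (1 + r)^(−n))
Monthly rate r = 0.0497/12 ≈ 0.00414167, n = 120 months
Denominator: 1 − (1 + 0.0497/12)^(−120) = 0.391022
PMT = $327,584.10 × (0.0497/12) / 0.391022
PMT = $3,469.74 per month

PMT = PV × r / (1-(1+r)^(-n)) = $3,469.74/month


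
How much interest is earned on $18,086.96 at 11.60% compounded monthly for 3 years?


Compound interest earned = final amount − principal.
A = P(1 + r/n)^(nt) = $18,086.96 × (1 + 0.116/12)^(12 × 3) = $25,572.56
Interest = A − P = $25,572.56 − $18,086.96 = $7,485.60

Interest = A - P = $7,485.60


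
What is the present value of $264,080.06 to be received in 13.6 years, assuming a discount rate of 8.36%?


Present value formula: PV = FV / (1 + r)^t
PV = $264,080.06 / (1 + 0.0836)^13.6
PV = $264,080.06 / 2.9800143
PV = $88,617.04

PV = FV / (1 + r)^t = $88,617.04


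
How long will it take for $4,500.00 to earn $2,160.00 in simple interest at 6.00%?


Rearrange the simple interest formula for t:
I = P × r × t  ⇒  t = I / (P × r)
t = $2,160.00 / ($4,500.00 × 0.06)
t = 8

t = I/(P×r) = 8 years


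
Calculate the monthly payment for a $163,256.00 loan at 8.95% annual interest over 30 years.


Loan payment formula: PMT = PV × r / (1 − (1 + r)^(−n))
Monthly rate r = 0.0895/12 ≈ 0.00745833, n = 360 months
Denominator: 1 − (1 + 0.0895/12)^(−360) = 0.931096
PMT = $163,256.00 × (0.0895/12) / 0.931096
PMT = $1,307.73 per month

PMT = PV × r / (1-(1+r)^(-n)) = $1,307.73/month


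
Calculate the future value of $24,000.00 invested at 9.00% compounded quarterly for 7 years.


Compound interest formula: A = P(1 + r/n)^(nt)
A = $24,000.00 × (1 + 0.09/4)^(4 × 7)
Growth factor: (1 + 0.09/4)^28 = 1.864545
A = $24,000.00 × 1.864545
A = $44,749.08

A = P(1 + r/n)^(nt) = $44,749.08


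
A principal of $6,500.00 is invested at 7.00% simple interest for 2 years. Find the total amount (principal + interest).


Total amount formula: A = P(1 + rt) = P + P·r·t
Interest: I = P × r × t = $6,500.00 × 0.07 × 2 = $910.00
A = P + I = $6,500.00 + $910.00 = $7,410.00

A = P + I = P(1 + rt) = $7,410.00


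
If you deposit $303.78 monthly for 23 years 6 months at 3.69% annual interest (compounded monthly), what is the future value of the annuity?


Future value of an ordinary annuity: FV = PMT × ((1 + r)^n − 1) / r
Monthly rate r = 0.0369/12 = 0.003075, n = 282
FV = $303.78 × ((1 + 0.0369/12)^282 − 1) / (0.0369/12)
FV = $303.78 × 447.789646
FV = $136,029.54

FV = PMT × ((1+r)^n - 1)/r = $136,029.54


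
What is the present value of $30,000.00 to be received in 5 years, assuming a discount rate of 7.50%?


Present value formula: PV = FV / (1 + r)^t
PV = $30,000.00 / (1 + 0.075)^5
PV = $30,000.00 / 1.435629
PV = $20,896.76

PV = FV / (1 + r)^t = $20,896.76


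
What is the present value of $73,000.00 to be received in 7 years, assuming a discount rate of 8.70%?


Present value formula: PV = FV / (1 + r)^t
PV = $73,000.00 / (1 + 0.087)^7
PV = $73,000.00 / 1.7931095
PV = $40,711.40

PV = FV / (1 + r)^t = $40,711.40


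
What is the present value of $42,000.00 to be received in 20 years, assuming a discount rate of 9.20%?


Present value formula: PV = FV / (1 + r)^t
PV = $42,000.00 / (1 + 0.092)^20
PV = $42,000.00 / 5.813702
PV = $7,224.31

PV = FV / (1 + r)^t = $7,224.31


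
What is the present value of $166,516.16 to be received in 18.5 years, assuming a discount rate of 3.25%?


Present value formula: PV = FV / (1 + r)^t
PV = $166,516.16 / (1 + 0.0325)^18.5
PV = $166,516.16 / 1.80703313
PV = $92,148.92

PV = FV / (1 + r)^t = $92,148.92


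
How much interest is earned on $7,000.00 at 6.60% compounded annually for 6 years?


Compound interest earned = final amount − principal.
A = P(1 + r/n)^(nt) = $7,000.00 × (1 + 0.066/1)^(1 × 6) = $10,271.67
Interest = A − P = $10,271.67 − $7,000.00 = $3,271.67

Interest = A - P = $3,271.67


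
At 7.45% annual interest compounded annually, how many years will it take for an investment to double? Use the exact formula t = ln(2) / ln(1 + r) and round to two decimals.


Doubling condition: (1 + r)^t = 2
Take ln of both sides: t × ln(1 + r) = ln(2)
t = ln(2) / ln(1 + r)
t = 0.693147 / 0.071855
t = 9.65

t = ln(2) / ln(1 + r) = 9.65 years


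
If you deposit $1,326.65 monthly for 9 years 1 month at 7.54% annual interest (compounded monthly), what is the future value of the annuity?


Future value of an ordinary annuity: FV = PMT × ((1 + r)^n − 1) / r
Monthly rate r = 0.0754/12 ≈ 0.00628333, n = 109
FV = $1,326.65 × ((1 + 0.0754/12)^109 − 1) / (0.0754/12)
FV = $1,326.65 × 155.855939
FV = $206,766.28

FV = PMT × ((1+r)^n - 1)/r = $206,766.28


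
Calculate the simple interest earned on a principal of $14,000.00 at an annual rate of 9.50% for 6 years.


Simple interest formula: I = P × r × t
I = $14,000.00 × 0.095 × 6
I = $7,980.00

I = P × r × t = $7,980.00


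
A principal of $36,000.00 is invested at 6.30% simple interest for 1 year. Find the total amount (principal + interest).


Total amount formula: A = P(1 + rt) = P + P·r·t
Interest: I = P × r × t = $36,000.00 × 0.063 × 1 = $2,268.00
A = P + I = $36,000.00 + $2,268.00 = $38,268.00

A = P + I = P(1 + rt) = $38,268.00


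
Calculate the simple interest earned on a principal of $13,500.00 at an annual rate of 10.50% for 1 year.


Simple interest formula: I = P × r × t
I = $13,500.00 × 0.105 × 1
I = $1,417.50

I = P × r × t = $1,417.50
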